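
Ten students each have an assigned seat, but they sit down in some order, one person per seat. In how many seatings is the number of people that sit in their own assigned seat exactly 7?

240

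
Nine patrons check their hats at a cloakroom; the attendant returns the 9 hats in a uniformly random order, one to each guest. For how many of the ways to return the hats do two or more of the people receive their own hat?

95887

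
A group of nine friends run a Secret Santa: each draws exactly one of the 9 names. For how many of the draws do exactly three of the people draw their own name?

Pick the 3 fixed positions: C(9,3) = 84 ways.
The other 6 form a derangement: !6 = 265.
Total: 84 × 265 = 22260.

22260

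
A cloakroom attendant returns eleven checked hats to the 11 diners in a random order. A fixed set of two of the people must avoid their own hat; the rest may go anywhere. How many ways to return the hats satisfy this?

33022080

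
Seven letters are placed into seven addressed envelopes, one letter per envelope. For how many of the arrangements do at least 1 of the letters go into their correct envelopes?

Sum C(7,i)·!(7-i) for i = 1..7:
  i=1: C(7,1)·!6 = 7·265 = 1855
  i=2: C(7,2)·!5 = 21·44 = 924
  i=3: C(7,3)·!4 = 35·9 = 315
  i=4: C(7,4)·!3 = 35·2 = 70
  i=5: C(7,5)·!2 = 21·1 = 21
  i=6: C(7,6)·!1 = 7·0 = 0
  i=7: C(7,7)·!0 = 1·1 = 1
Total = 3186.

3186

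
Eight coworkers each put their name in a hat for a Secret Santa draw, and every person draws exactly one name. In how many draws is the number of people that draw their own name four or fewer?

40179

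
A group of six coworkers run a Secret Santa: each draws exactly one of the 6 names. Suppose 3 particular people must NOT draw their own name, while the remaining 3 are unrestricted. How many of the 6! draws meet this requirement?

426

Inclusion-exclusion on the 3 forbidden self-matches:
Σ_{j=0}^{3} (-1)^j C(3,j)(6-j)!
= C(3,0)·6! - C(3,1)·5! + C(3,2)·4! - C(3,3)·3!
= 720 - 360 + 72 - 6
= 426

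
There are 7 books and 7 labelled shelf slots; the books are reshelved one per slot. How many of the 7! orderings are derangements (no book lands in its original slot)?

The number of derangements of 7 is !7 = Σ_{k=0}^{7} (-1)^k·7!/k!
= 7! - 7!/1! + 7!/2! - 7!/3! + 7!/4! - 7!/5! + 7!/6! - 7!/7!
= 5040 - 5040 + 2520 - 840 + 210 - 42 + 7 - 1
= 1854

1854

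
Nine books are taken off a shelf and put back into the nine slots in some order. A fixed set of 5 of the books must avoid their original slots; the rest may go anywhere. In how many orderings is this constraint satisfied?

205056

Inclusion-exclusion on the 5 forbidden self-matches:
Σ_{j=0}^{5} (-1)^j C(5,j)(9-j)!
= C(5,0)·9! - C(5,1)·8! + C(5,2)·7! - C(5,3)·6! + C(5,4)·5! - C(5,5)·4!
= 362880 - 201600 + 50400 - 7200 + 600 - 24
= 205056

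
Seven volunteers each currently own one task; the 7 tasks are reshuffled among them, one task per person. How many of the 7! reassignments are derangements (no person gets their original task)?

!7 = 7! · Σ_{k=0}^{7} (-1)^k/k!
= 7! - 7!/1! + 7!/2! - 7!/3! + 7!/4! - 7!/5! + 7!/6! - 7!/7!
= 5040 - 5040 + 2520 - 840 + 210 - 42 + 7 - 1
= 1854

1854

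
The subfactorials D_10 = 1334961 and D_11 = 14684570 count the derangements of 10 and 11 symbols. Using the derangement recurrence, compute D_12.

176214841

D_12 = (12-1)·(D_11 + D_10) = 11·(14684570 + 1334961) = 11·16019531 = 176214841.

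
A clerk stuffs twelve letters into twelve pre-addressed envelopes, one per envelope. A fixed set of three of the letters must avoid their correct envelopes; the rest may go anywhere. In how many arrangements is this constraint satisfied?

Let A_j be the event that the j-th constrained one is fixed. By inclusion-exclusion over the 3 events:
Σ_{j=0}^{3} (-1)^j C(3,j)(12-j)!
= C(3,0)·12! - C(3,1)·11! + C(3,2)·10! - C(3,3)·9!
= 479001600 - 119750400 + 10886400 - 362880
= 369774720

369774720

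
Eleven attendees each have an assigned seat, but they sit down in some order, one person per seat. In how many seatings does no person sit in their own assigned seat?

14684570

Recurrence: !11 = 11·!10 + (-1)^11.
!11 = 11·1334961 - 1 = 14684570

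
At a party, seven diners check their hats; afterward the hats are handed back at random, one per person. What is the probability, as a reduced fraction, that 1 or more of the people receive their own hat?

177/280

Favorable outcomes: Σ_{i≥1} C(7,i)·!(7-i) = 7·265 + 21·44 + 35·9 + 35·2 + 21·1 + 7·0 + 1·1 = 3186.
Total outcomes: 7! = 5040.
Probability = 3186/5040 = 177/280.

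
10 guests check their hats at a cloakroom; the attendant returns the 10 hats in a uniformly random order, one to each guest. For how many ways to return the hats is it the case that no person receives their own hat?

!10 is the nearest integer to 10!/e.
10! = 3628800, and 3628800/e ≈ 1334960.92, so !10 = 1334961.

1334961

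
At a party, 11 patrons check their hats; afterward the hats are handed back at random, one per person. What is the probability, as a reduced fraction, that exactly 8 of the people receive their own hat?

1/120960

Favorable outcomes: C(11,8)·!3 = 165·2 = 330.
Total outcomes: 11! = 39916800.
Probability = 330/39916800 = 1/120960.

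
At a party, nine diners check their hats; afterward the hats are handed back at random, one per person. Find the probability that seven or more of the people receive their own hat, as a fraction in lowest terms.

37/362880

Favorable outcomes: Σ_{i≥7} C(9,i)·!(9-i) = 36·1 + 9·0 + 1·1 = 37.
Total outcomes: 9! = 362880.
Probability = 37/362880 = 37/362880.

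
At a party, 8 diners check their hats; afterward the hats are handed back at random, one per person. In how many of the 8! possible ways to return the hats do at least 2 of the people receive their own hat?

# with exactly i fixed is C(8,i)·!(8-i); sum over i=2..8:
  i=2: C(8,2)·!6 = 28·265 = 7420
  i=3: C(8,3)·!5 = 56·44 = 2464
  i=4: C(8,4)·!4 = 70·9 = 630
  i=5: C(8,5)·!3 = 56·2 = 112
  i=6: C(8,6)·!2 = 28·1 = 28
  i=7: C(8,7)·!1 = 8·0 = 0
  i=8: C(8,8)·!0 = 1·1 = 1
Total = 10655.

10655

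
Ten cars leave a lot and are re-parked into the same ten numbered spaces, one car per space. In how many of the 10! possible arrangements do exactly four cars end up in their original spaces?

55650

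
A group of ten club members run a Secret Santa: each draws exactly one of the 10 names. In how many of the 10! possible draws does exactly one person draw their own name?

Choose which one of the 10 is fixed: C(10,1) = 10.
The other 9 form a derangement: !9 = 133496.
Total: 10 × 133496 = 1334960.

1334960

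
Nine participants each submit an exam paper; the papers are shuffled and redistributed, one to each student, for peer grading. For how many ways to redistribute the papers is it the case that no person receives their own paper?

133496

Use !n = n·!(n-1) + (-1)^n.
!9 = 9·14833 - 1 = 133496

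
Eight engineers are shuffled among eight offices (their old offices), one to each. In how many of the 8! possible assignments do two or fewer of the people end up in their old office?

37085

Sum C(8,i)·!(8-i) for i = 0..2:
  i=0: C(8,0)·!8 = 1·14833 = 14833
  i=1: C(8,1)·!7 = 8·1854 = 14832
  i=2: C(8,2)·!6 = 28·265 = 7420
Total = 37085.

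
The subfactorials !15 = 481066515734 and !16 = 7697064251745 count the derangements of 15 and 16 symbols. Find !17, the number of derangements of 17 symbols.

130850092279664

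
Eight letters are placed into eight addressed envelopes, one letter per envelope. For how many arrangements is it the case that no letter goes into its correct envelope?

!8 is the nearest integer to 8!/e.
8! = 40320, and 40320/e ≈ 14832.90, so !8 = 14833.

14833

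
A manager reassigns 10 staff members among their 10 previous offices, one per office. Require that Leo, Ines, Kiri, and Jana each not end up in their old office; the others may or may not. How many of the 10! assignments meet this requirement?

2399760

Let A_j be the event that the j-th constrained one is fixed. By inclusion-exclusion over the 4 events:
Σ_{j=0}^{4} (-1)^j C(4,j)(10-j)!
= C(4,0)·10! - C(4,1)·9! + C(4,2)·8! - C(4,3)·7! + C(4,4)·6!
= 3628800 - 1451520 + 241920 - 20160 + 720
= 2399760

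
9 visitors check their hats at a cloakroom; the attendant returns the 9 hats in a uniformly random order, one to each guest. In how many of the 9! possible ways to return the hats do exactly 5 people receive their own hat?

1134

Choose which 5 of the 9 are fixed: C(9,5) = 126.
The remaining 4 must be deranged: !4 = 9.
Total: 126 × 9 = 1134.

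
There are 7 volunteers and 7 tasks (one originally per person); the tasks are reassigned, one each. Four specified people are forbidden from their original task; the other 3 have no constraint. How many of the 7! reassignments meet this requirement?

Let A_j be the event that the j-th constrained one is fixed. By inclusion-exclusion over the 4 events:
Σ_{j=0}^{4} (-1)^j C(4,j)(7-j)!
= C(4,0)·7! - C(4,1)·6! + C(4,2)·5! - C(4,3)·4! + C(4,4)·3!
= 5040 - 2880 + 720 - 96 + 6
= 2790

2790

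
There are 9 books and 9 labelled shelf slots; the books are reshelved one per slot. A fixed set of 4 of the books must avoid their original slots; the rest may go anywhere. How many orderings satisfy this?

229080

Let A_j be the event that the j-th constrained one is fixed. By inclusion-exclusion over the 4 events:
Σ_{j=0}^{4} (-1)^j C(4,j)(9-j)!
= C(4,0)·9! - C(4,1)·8! + C(4,2)·7! - C(4,3)·6! + C(4,4)·5!
= 362880 - 161280 + 30240 - 2880 + 120
= 229080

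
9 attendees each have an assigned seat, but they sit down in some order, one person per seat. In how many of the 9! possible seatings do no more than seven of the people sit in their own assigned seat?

362879

# with exactly i fixed is C(9,i)·!(9-i); sum over i=0..7:
  i=0: C(9,0)·!9 = 1·133496 = 133496
  i=1: C(9,1)·!8 = 9·14833 = 133497
  i=2: C(9,2)·!7 = 36·1854 = 66744
  i=3: C(9,3)·!6 = 84·265 = 22260
  i=4: C(9,4)·!5 = 126·44 = 5544
  i=5: C(9,5)·!4 = 126·9 = 1134
  i=6: C(9,6)·!3 = 84·2 = 168
  i=7: C(9,7)·!2 = 36·1 = 36
Total = 362879.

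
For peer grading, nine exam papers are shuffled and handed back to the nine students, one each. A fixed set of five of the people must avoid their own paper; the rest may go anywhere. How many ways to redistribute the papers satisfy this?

Inclusion-exclusion on the 5 forbidden self-matches:
Σ_{j=0}^{5} (-1)^j C(5,j)(9-j)!
= C(5,0)·9! - C(5,1)·8! + C(5,2)·7! - C(5,3)·6! + C(5,4)·5! - C(5,5)·4!
= 362880 - 201600 + 50400 - 7200 + 600 - 24
= 205056

205056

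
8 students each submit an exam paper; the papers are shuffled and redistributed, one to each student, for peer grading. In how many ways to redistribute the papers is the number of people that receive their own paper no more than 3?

39549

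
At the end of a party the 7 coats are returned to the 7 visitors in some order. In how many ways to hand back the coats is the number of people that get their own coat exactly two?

Pick the 2 fixed positions: C(7,2) = 21 ways.
The remaining 5 must be deranged: !5 = 44.
Total: 21 × 44 = 924.

924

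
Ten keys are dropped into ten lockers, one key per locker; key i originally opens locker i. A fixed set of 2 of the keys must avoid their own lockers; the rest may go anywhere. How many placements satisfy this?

Let A_j be the event that the j-th constrained one is fixed. By inclusion-exclusion over the 2 events:
Σ_{j=0}^{2} (-1)^j C(2,j)(10-j)!
= C(2,0)·10! - C(2,1)·9! + C(2,2)·8!
= 3628800 - 725760 + 40320
= 2943360

2943360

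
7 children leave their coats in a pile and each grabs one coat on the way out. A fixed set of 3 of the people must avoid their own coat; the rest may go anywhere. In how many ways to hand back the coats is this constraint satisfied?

3216

Inclusion-exclusion on the 3 forbidden self-matches:
Σ_{j=0}^{3} (-1)^j C(3,j)(7-j)!
= C(3,0)·7! - C(3,1)·6! + C(3,2)·5! - C(3,3)·4!
= 5040 - 2160 + 360 - 24
= 3216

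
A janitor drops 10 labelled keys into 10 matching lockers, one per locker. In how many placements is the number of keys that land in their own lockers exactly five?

Pick the 5 fixed positions: C(10,5) = 252 ways.
The other 5 form a derangement: !5 = 44.
Total: 252 × 44 = 11088.

11088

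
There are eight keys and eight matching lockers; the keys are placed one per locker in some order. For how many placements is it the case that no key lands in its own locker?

Recurrence: !8 = 7·(!7 + !6).
!8 = 7·(1854 + 265) = 7·2119 = 14833

14833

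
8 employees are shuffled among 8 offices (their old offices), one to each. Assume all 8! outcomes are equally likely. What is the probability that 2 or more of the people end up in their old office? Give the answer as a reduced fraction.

Favorable outcomes: Σ_{i≥2} C(8,i)·!(8-i) = 28·265 + 56·44 + 70·9 + 56·2 + 28·1 + 8·0 + 1·1 = 10655.
Total outcomes: 8! = 40320.
Probability = 10655/40320 = 2131/8064.

2131/8064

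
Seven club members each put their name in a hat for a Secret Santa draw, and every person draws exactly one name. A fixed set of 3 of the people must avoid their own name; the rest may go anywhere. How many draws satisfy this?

3216

Let A_j be the event that the j-th constrained one is fixed. By inclusion-exclusion over the 3 events:
Σ_{j=0}^{3} (-1)^j C(3,j)(7-j)!
= C(3,0)·7! - C(3,1)·6! + C(3,2)·5! - C(3,3)·4!
= 5040 - 2160 + 360 - 24
= 3216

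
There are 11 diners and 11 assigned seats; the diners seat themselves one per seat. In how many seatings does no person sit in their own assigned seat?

!11 is the nearest integer to 11!/e.
11! = 39916800, and 39916800/e ≈ 14684570.08, so !11 = 14684570.

14684570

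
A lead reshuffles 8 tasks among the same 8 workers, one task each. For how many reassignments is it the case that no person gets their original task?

14833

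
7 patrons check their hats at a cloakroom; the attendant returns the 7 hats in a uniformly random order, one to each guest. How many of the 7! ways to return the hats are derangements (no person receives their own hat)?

!7 = 7! · Σ_{k=0}^{7} (-1)^k/k!
= 7! - 7!/1! + 7!/2! - 7!/3! + 7!/4! - 7!/5! + 7!/6! - 7!/7!
= 5040 - 5040 + 2520 - 840 + 210 - 42 + 7 - 1
= 1854

1854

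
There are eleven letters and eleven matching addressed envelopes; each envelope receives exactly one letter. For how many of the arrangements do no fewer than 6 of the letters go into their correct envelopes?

23684

# with exactly i fixed is C(11,i)·!(11-i); sum over i=6..11:
  i=6: C(11,6)·!5 = 462·44 = 20328
  i=7: C(11,7)·!4 = 330·9 = 2970
  i=8: C(11,8)·!3 = 165·2 = 330
  i=9: C(11,9)·!2 = 55·1 = 55
  i=10: C(11,10)·!1 = 11·0 = 0
  i=11: C(11,11)·!0 = 1·1 = 1
Total = 23684.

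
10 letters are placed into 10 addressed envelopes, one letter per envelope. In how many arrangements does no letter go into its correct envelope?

1334961

Recurrence: !10 = 9·(!9 + !8).
!10 = 9·(133496 + 14833) = 9·148329 = 1334961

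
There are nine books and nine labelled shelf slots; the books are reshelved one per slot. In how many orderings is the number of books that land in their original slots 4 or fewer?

361541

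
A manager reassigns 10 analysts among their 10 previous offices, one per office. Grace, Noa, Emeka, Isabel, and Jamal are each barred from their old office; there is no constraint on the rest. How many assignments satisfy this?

Inclusion-exclusion on the 5 forbidden self-matches:
Σ_{j=0}^{5} (-1)^j C(5,j)(10-j)!
= C(5,0)·10! - C(5,1)·9! + C(5,2)·8! - C(5,3)·7! + C(5,4)·6! - C(5,5)·5!
= 3628800 - 1814400 + 403200 - 50400 + 3600 - 120
= 2170680

2170680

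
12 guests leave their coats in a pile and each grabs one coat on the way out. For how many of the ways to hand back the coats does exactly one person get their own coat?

176214840

Pick the single fixed position: C(12,1) = 12 ways.
The remaining 11 must be deranged: !11 = 14684570.
Total: 12 × 14684570 = 176214840.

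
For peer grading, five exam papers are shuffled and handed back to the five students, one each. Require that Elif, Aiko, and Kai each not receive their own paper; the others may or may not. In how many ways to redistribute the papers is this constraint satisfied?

64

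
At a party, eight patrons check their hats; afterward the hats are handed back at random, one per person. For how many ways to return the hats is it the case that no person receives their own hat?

14833

Recurrence: !8 = 8·!7 + (-1)^8.
!8 = 8·1854 + 1 = 14833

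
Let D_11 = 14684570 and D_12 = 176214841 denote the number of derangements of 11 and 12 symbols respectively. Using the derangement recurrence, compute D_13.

2290792932

D_13 = (13-1)·(D_12 + D_11) = 12·(176214841 + 14684570) = 12·190899411 = 2290792932.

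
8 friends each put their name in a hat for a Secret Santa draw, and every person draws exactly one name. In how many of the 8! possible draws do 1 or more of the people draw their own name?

25487

# with exactly i fixed is C(8,i)·!(8-i); sum over i=1..8:
  i=1: C(8,1)·!7 = 8·1854 = 14832
  i=2: C(8,2)·!6 = 28·265 = 7420
  i=3: C(8,3)·!5 = 56·44 = 2464
  i=4: C(8,4)·!4 = 70·9 = 630
  i=5: C(8,5)·!3 = 56·2 = 112
  i=6: C(8,6)·!2 = 28·1 = 28
  i=7: C(8,7)·!1 = 8·0 = 0
  i=8: C(8,8)·!0 = 1·1 = 1
Total = 25487.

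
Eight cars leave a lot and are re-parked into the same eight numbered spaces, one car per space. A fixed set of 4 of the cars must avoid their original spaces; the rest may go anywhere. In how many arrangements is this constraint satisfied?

24024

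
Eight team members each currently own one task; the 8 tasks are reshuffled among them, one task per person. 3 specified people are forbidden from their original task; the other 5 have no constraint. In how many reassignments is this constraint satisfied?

27240

Let A_j be the event that the j-th constrained one is fixed. By inclusion-exclusion over the 3 events:
Σ_{j=0}^{3} (-1)^j C(3,j)(8-j)!
= C(3,0)·8! - C(3,1)·7! + C(3,2)·6! - C(3,3)·5!
= 40320 - 15120 + 2160 - 120
= 27240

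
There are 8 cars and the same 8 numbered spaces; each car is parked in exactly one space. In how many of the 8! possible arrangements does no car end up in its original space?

The subfactorial !8 = [8!/e] (nearest integer).
8! = 40320, and 40320/e ≈ 14832.90, so !8 = 14833.

14833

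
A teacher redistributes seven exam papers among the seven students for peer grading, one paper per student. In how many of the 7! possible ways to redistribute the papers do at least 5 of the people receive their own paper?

Sum C(7,i)·!(7-i) for i = 5..7:
  i=5: C(7,5)·!2 = 21·1 = 21
  i=6: C(7,6)·!1 = 7·0 = 0
  i=7: C(7,7)·!0 = 1·1 = 1
Total = 22.

22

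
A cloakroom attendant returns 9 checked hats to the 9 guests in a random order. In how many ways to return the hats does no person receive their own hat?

!9 = 9! · Σ_{k=0}^{9} (-1)^k/k!
= 9! - 9!/1! + 9!/2! - 9!/3! + 9!/4! - 9!/5! + 9!/6! - 9!/7! + 9!/8! - 9!/9!
= 362880 - 362880 + 181440 - 60480 + 15120 - 3024 + 504 - 72 + 9 - 1
= 133496

133496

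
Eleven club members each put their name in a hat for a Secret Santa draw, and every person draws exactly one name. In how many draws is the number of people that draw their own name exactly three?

2447445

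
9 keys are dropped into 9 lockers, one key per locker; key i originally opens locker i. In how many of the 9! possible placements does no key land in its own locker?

Use !n = n·!(n-1) + (-1)^n.
!9 = 9·14833 - 1 = 133496

133496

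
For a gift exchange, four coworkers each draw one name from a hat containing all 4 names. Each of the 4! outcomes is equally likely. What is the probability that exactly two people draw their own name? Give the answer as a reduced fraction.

1/4

Favorable outcomes: C(4,2)·!2 = 6·1 = 6.
Total outcomes: 4! = 24.
Probability = 6/24 = 1/4.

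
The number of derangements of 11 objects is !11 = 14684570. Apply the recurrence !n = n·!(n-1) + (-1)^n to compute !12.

176214841

!12 = 12·14684570 + 1 = 176214841.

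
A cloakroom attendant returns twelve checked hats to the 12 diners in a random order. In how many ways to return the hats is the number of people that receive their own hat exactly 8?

4455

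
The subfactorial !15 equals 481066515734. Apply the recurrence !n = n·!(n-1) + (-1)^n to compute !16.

7697064251745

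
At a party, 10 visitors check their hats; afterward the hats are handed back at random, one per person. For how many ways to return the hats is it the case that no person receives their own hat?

1334961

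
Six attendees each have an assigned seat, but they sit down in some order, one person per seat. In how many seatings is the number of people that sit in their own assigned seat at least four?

Sum C(6,i)·!(6-i) for i = 4..6:
  i=4: C(6,4)·!2 = 15·1 = 15
  i=5: C(6,5)·!1 = 6·0 = 0
  i=6: C(6,6)·!0 = 1·1 = 1
Total = 16.

16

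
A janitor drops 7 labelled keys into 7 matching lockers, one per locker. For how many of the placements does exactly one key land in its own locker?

Choose which one of the 7 is fixed: C(7,1) = 7.
The remaining 6 must be deranged: !6 = 265.
Total: 7 × 265 = 1855.

1855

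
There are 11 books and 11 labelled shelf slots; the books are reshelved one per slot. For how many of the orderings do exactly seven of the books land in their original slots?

2970

Pick the 7 fixed positions: C(11,7) = 330 ways.
The remaining 4 must be deranged: !4 = 9.
Total: 330 × 9 = 2970.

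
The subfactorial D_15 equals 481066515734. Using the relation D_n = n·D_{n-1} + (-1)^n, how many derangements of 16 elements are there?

D_16 = 16·481066515734 + 1 = 7697064251745.

7697064251745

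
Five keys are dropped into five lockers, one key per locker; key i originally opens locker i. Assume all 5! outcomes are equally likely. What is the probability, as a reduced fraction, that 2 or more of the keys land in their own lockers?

31/120

Favorable outcomes: Σ_{i≥2} C(5,i)·!(5-i) = 10·2 + 10·1 + 5·0 + 1·1 = 31.
Total outcomes: 5! = 120.
Probability = 31/120 = 31/120.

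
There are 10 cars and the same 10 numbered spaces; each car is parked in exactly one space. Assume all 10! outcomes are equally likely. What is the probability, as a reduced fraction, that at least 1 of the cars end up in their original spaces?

Favorable outcomes: Σ_{i≥1} C(10,i)·!(10-i) = 10·133496 + 45·14833 + 120·1854 + 210·265 + 252·44 + 210·9 + 120·2 + 45·1 + 10·0 + 1·1 = 2293839.
Total outcomes: 10! = 3628800.
Probability = 2293839/3628800 = 28319/44800.

28319/44800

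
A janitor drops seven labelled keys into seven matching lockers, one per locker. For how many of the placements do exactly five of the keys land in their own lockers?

Choose which 5 of the 7 are fixed: C(7,5) = 21.
The other 2 form a derangement: !2 = 1.
Total: 21 × 1 = 21.

21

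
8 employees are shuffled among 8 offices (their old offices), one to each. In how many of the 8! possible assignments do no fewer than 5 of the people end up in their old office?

Sum C(8,i)·!(8-i) for i = 5..8:
  i=5: C(8,5)·!3 = 56·2 = 112
  i=6: C(8,6)·!2 = 28·1 = 28
  i=7: C(8,7)·!1 = 8·0 = 0
  i=8: C(8,8)·!0 = 1·1 = 1
Total = 141.

141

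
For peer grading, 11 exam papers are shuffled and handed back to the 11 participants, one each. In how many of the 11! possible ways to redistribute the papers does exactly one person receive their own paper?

14684571

Pick the single fixed position: C(11,1) = 11 ways.
The other 10 form a derangement: !10 = 1334961.
Total: 11 × 1334961 = 14684571.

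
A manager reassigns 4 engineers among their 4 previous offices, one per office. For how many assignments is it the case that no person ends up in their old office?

By inclusion-exclusion, !4 = Σ (-1)^k · 4!/k! for k=0..4
= 4! - 4!/1! + 4!/2! - 4!/3! + 4!/4!
= 24 - 24 + 12 - 4 + 1
= 9

9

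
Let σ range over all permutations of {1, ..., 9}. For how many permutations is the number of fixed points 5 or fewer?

# with exactly i fixed is C(9,i)·!(9-i); sum over i=0..5:
  i=0: C(9,0)·!9 = 1·133496 = 133496
  i=1: C(9,1)·!8 = 9·14833 = 133497
  i=2: C(9,2)·!7 = 36·1854 = 66744
  i=3: C(9,3)·!6 = 84·265 = 22260
  i=4: C(9,4)·!5 = 126·44 = 5544
  i=5: C(9,5)·!4 = 126·9 = 1134
Total = 362675.

362675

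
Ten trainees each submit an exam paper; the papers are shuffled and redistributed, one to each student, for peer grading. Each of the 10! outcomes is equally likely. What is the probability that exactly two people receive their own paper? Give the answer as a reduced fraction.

2119/11520

Favorable outcomes: C(10,2)·!8 = 45·14833 = 667485.
Total outcomes: 10! = 3628800.
Probability = 667485/3628800 = 2119/11520.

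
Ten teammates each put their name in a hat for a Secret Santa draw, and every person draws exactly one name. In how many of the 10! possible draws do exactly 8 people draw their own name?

Pick the 8 fixed positions: C(10,8) = 45 ways.
The remaining 2 must be deranged: !2 = 1.
Total: 45 × 1 = 45.

45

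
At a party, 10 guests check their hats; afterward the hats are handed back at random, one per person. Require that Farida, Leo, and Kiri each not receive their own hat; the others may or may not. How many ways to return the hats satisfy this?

2656080

Inclusion-exclusion on the 3 forbidden self-matches:
Σ_{j=0}^{3} (-1)^j C(3,j)(10-j)!
= C(3,0)·10! - C(3,1)·9! + C(3,2)·8! - C(3,3)·7!
= 3628800 - 1088640 + 120960 - 5040
= 2656080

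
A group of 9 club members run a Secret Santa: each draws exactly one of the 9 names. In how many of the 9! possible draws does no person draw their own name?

The subfactorial !9 = [9!/e] (nearest integer).
9! = 362880, and 362880/e ≈ 133496.09, so !9 = 133496.

133496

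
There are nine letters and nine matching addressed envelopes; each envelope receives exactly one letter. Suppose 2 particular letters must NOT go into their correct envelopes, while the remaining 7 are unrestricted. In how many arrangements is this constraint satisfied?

287280

Let A_j be the event that the j-th constrained one is fixed. By inclusion-exclusion over the 2 events:
Σ_{j=0}^{2} (-1)^j C(2,j)(9-j)!
= C(2,0)·9! - C(2,1)·8! + C(2,2)·7!
= 362880 - 80640 + 5040
= 287280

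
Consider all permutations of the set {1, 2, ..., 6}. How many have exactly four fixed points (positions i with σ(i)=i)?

15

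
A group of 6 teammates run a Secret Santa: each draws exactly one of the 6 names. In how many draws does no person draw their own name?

The number of derangements of 6 is !6 = Σ_{k=0}^{6} (-1)^k·6!/k!
= 6! - 6!/1! + 6!/2! - 6!/3! + 6!/4! - 6!/5! + 6!/6!
= 720 - 720 + 360 - 120 + 30 - 6 + 1
= 265

265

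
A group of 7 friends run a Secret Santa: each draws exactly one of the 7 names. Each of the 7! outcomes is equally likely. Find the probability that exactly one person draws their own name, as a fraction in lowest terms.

53/144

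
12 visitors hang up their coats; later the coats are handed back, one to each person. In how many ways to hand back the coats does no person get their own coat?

!12 is the nearest integer to 12!/e.
12! = 479001600, and 479001600/e ≈ 176214840.93, so !12 = 176214841.

176214841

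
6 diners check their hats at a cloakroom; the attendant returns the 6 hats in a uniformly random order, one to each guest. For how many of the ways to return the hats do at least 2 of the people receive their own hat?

191

Sum C(6,i)·!(6-i) for i = 2..6:
  i=2: C(6,2)·!4 = 15·9 = 135
  i=3: C(6,3)·!3 = 20·2 = 40
  i=4: C(6,4)·!2 = 15·1 = 15
  i=5: C(6,5)·!1 = 6·0 = 0
  i=6: C(6,6)·!0 = 1·1 = 1
Total = 191.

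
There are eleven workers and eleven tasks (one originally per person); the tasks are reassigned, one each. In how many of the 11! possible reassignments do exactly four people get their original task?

611820

Pick the 4 fixed positions: C(11,4) = 330 ways.
The remaining 7 must be deranged: !7 = 1854.
Total: 330 × 1854 = 611820.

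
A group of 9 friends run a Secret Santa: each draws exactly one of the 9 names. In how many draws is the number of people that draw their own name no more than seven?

362879

Sum C(9,i)·!(9-i) for i = 0..7:
  i=0: C(9,0)·!9 = 1·133496 = 133496
  i=1: C(9,1)·!8 = 9·14833 = 133497
  i=2: C(9,2)·!7 = 36·1854 = 66744
  i=3: C(9,3)·!6 = 84·265 = 22260
  i=4: C(9,4)·!5 = 126·44 = 5544
  i=5: C(9,5)·!4 = 126·9 = 1134
  i=6: C(9,6)·!3 = 84·2 = 168
  i=7: C(9,7)·!2 = 36·1 = 36
Total = 362879.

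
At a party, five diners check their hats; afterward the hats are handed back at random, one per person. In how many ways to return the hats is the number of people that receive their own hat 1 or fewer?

89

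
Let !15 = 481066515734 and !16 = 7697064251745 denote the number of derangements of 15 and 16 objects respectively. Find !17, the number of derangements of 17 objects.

!17 = (17-1)·(!16 + !15) = 16·(7697064251745 + 481066515734) = 16·8178130767479 = 130850092279664.

130850092279664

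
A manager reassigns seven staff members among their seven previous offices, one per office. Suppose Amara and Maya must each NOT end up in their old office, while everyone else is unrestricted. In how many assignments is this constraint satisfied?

Inclusion-exclusion on the 2 forbidden self-matches:
Σ_{j=0}^{2} (-1)^j C(2,j)(7-j)!
= C(2,0)·7! - C(2,1)·6! + C(2,2)·5!
= 5040 - 1440 + 120
= 3720

3720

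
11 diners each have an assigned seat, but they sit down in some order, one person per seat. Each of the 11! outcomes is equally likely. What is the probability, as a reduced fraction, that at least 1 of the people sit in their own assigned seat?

Favorable outcomes: Σ_{i≥1} C(11,i)·!(11-i) = 11·1334961 + 55·133496 + 165·14833 + 330·1854 + 462·265 + 462·44 + 330·9 + 165·2 + 55·1 + 11·0 + 1·1 = 25232230.
Total outcomes: 11! = 39916800.
Probability = 25232230/39916800 = 2523223/3991680.

2523223/3991680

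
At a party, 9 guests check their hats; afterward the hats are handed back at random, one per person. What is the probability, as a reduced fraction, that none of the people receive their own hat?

Favorable outcomes: !9 = 133496.
Total outcomes: 9! = 362880.
Probability = 133496/362880 = 16687/45360.

16687/45360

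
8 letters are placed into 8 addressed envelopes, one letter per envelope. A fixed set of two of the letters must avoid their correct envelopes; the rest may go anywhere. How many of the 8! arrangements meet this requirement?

Let A_j be the event that the j-th constrained one is fixed. By inclusion-exclusion over the 2 events:
Σ_{j=0}^{2} (-1)^j C(2,j)(8-j)!
= C(2,0)·8! - C(2,1)·7! + C(2,2)·6!
= 40320 - 10080 + 720
= 30960

30960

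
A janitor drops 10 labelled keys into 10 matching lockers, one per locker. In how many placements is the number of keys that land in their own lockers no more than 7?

Sum C(10,i)·!(10-i) for i = 0..7:
  i=0: C(10,0)·!10 = 1·1334961 = 1334961
  i=1: C(10,1)·!9 = 10·133496 = 1334960
  i=2: C(10,2)·!8 = 45·14833 = 667485
  i=3: C(10,3)·!7 = 120·1854 = 222480
  i=4: C(10,4)·!6 = 210·265 = 55650
  i=5: C(10,5)·!5 = 252·44 = 11088
  i=6: C(10,6)·!4 = 210·9 = 1890
  i=7: C(10,7)·!3 = 120·2 = 240
Total = 3628754.

3628754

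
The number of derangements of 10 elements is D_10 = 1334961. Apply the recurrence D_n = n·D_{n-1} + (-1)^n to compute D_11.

D_11 = 11·1334961 - 1 = 14684570.

14684570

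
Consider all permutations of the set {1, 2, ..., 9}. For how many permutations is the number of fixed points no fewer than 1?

229384

# with exactly i fixed is C(9,i)·!(9-i); sum over i=1..9:
  i=1: C(9,1)·!8 = 9·14833 = 133497
  i=2: C(9,2)·!7 = 36·1854 = 66744
  i=3: C(9,3)·!6 = 84·265 = 22260
  i=4: C(9,4)·!5 = 126·44 = 5544
  i=5: C(9,5)·!4 = 126·9 = 1134
  i=6: C(9,6)·!3 = 84·2 = 168
  i=7: C(9,7)·!2 = 36·1 = 36
  i=8: C(9,8)·!1 = 9·0 = 0
  i=9: C(9,9)·!0 = 1·1 = 1
Total = 229384.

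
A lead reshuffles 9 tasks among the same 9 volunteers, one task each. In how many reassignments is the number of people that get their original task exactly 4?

Pick the 4 fixed positions: C(9,4) = 126 ways.
The remaining 5 must be deranged: !5 = 44.
Total: 126 × 44 = 5544.

5544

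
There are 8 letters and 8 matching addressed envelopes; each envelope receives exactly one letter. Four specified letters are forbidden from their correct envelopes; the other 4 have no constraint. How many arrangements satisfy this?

Let A_j be the event that the j-th constrained one is fixed. By inclusion-exclusion over the 4 events:
Σ_{j=0}^{4} (-1)^j C(4,j)(8-j)!
= C(4,0)·8! - C(4,1)·7! + C(4,2)·6! - C(4,3)·5! + C(4,4)·4!
= 40320 - 20160 + 4320 - 480 + 24
= 24024

24024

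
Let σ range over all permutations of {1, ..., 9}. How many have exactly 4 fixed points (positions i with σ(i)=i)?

Pick the 4 fixed positions: C(9,4) = 126 ways.
The remaining 5 must be deranged: !5 = 44.
Total: 126 × 44 = 5544.

5544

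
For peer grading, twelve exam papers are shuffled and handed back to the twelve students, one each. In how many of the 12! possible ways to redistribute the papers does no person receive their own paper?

176214841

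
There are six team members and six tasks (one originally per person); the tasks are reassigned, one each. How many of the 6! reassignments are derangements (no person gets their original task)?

The number of derangements of 6 is !6 = Σ_{k=0}^{6} (-1)^k·6!/k!
= 6! - 6!/1! + 6!/2! - 6!/3! + 6!/4! - 6!/5! + 6!/6!
= 720 - 720 + 360 - 120 + 30 - 6 + 1
= 265

265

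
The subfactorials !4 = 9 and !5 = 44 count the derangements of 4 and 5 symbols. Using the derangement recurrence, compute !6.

265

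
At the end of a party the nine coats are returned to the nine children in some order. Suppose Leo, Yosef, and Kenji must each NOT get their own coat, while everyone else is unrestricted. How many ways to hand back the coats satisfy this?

Let A_j be the event that the j-th constrained one is fixed. By inclusion-exclusion over the 3 events:
Σ_{j=0}^{3} (-1)^j C(3,j)(9-j)!
= C(3,0)·9! - C(3,1)·8! + C(3,2)·7! - C(3,3)·6!
= 362880 - 120960 + 15120 - 720
= 256320

256320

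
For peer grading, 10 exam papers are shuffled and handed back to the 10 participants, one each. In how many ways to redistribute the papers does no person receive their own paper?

1334961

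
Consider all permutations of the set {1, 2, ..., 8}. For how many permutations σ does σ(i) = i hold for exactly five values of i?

112

Choose which 5 of the 8 are fixed: C(8,5) = 56.
The other 3 form a derangement: !3 = 2.
Total: 56 × 2 = 112.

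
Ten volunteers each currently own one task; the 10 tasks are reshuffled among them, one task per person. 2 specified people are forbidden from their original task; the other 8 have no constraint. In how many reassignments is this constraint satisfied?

2943360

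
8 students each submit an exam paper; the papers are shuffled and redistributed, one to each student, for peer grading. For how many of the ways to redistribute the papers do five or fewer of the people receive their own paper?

# with exactly i fixed is C(8,i)·!(8-i); sum over i=0..5:
  i=0: C(8,0)·!8 = 1·14833 = 14833
  i=1: C(8,1)·!7 = 8·1854 = 14832
  i=2: C(8,2)·!6 = 28·265 = 7420
  i=3: C(8,3)·!5 = 56·44 = 2464
  i=4: C(8,4)·!4 = 70·9 = 630
  i=5: C(8,5)·!3 = 56·2 = 112
Total = 40291.

40291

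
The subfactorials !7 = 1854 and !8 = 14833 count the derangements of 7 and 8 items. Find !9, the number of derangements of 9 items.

!9 = (9-1)·(!8 + !7) = 8·(14833 + 1854) = 8·16687 = 133496.

133496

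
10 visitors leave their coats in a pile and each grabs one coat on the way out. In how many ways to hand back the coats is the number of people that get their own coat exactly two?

667485

Choose which 2 of the 10 are fixed: C(10,2) = 45.
The other 8 form a derangement: !8 = 14833.
Total: 45 × 14833 = 667485.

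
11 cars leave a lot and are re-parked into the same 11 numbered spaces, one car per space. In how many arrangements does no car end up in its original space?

14684570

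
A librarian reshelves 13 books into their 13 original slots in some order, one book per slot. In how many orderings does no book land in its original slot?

2290792932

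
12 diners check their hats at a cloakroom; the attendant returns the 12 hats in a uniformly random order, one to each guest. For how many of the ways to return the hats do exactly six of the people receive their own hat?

Pick the 6 fixed positions: C(12,6) = 924 ways.
The remaining 6 must be deranged: !6 = 265.
Total: 924 × 265 = 244860.

244860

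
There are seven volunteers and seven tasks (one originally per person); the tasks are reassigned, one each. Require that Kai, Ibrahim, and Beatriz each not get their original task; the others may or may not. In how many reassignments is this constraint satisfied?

3216

Inclusion-exclusion on the 3 forbidden self-matches:
Σ_{j=0}^{3} (-1)^j C(3,j)(7-j)!
= C(3,0)·7! - C(3,1)·6! + C(3,2)·5! - C(3,3)·4!
= 5040 - 2160 + 360 - 24
= 3216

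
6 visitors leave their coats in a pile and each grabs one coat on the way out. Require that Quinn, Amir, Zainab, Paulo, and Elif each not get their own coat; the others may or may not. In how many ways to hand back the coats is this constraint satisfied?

Let A_j be the event that the j-th constrained one is fixed. By inclusion-exclusion over the 5 events:
Σ_{j=0}^{5} (-1)^j C(5,j)(6-j)!
= C(5,0)·6! - C(5,1)·5! + C(5,2)·4! - C(5,3)·3! + C(5,4)·2! - C(5,5)·1!
= 720 - 600 + 240 - 60 + 10 - 1
= 309

309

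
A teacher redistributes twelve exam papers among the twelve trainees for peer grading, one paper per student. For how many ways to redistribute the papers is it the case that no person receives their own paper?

!12 is the nearest integer to 12!/e.
12! = 479001600, and 479001600/e ≈ 176214840.93, so !12 = 176214841.

176214841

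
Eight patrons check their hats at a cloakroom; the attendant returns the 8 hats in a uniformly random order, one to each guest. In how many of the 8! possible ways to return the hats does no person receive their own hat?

Recurrence: !8 = 8·!7 + (-1)^8.
!8 = 8·1854 + 1 = 14833

14833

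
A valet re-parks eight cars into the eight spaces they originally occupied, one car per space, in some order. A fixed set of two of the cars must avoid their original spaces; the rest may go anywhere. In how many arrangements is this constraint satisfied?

Inclusion-exclusion on the 2 forbidden self-matches:
Σ_{j=0}^{2} (-1)^j C(2,j)(8-j)!
= C(2,0)·8! - C(2,1)·7! + C(2,2)·6!
= 40320 - 10080 + 720
= 30960

30960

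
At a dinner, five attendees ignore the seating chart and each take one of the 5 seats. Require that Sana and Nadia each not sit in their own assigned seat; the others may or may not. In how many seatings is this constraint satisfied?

Inclusion-exclusion on the 2 forbidden self-matches:
Σ_{j=0}^{2} (-1)^j C(2,j)(5-j)!
= C(2,0)·5! - C(2,1)·4! + C(2,2)·3!
= 120 - 48 + 6
= 78

78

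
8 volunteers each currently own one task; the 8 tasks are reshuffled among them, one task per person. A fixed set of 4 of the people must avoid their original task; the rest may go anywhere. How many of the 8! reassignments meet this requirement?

Inclusion-exclusion on the 4 forbidden self-matches:
Σ_{j=0}^{4} (-1)^j C(4,j)(8-j)!
= C(4,0)·8! - C(4,1)·7! + C(4,2)·6! - C(4,3)·5! + C(4,4)·4!
= 40320 - 20160 + 4320 - 480 + 24
= 24024

24024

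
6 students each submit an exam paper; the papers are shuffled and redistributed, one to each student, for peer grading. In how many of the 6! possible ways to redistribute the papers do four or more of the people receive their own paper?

16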